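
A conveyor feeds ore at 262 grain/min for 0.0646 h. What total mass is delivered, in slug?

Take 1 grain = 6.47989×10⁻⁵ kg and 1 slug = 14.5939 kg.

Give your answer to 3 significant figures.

262 grain/min → 2.82955×10⁻⁴ kg/s
0.0646 h → 232.56 s
m = ṁ × t = 2.82955×10⁻⁴ × 232.56 = 0.065804 kg
In slug: 0.065804 / 14.5939 = 0.00450901 slug

0.00451 slug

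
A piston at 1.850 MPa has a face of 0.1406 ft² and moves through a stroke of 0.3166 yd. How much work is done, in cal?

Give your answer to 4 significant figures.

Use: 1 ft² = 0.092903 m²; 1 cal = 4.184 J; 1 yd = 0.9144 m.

1.850 MPa → 1.85×10⁶ Pa
0.1406 ft² → 0.0130622 m²
F = P × A = 1.85×10⁶ × 0.0130622 = 24165.1 N
0.3166 yd → 0.289499 m
W = F × d = 24165.1 × 0.289499 = 6995.77 J
In cal: 6995.77 / 4.184 = 1672.03 cal

1672 cal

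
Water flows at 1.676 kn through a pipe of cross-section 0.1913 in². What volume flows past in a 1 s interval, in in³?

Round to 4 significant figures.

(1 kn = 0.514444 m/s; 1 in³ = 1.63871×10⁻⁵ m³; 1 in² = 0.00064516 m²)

1.676 kn × 0.514444 = 0.862208 m/s
0.1913 in² × 0.00064516 = 1.23419×10⁻⁴ m²
V = v × A × t = 0.862208 m/s × 1.23419×10⁻⁴ m² × 1 s = 1.06413×10⁻⁴ m³
1.06413×10⁻⁴ m³ ÷ (1.63871×10⁻⁵ m³/in³) = 6.49371 in³

6.494 in³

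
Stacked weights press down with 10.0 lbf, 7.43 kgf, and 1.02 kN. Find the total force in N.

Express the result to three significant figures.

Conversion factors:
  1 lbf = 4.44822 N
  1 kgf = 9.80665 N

10.0 lbf × 4.44822 → 44.4822 N
7.43 kgf × 9.80665 → 72.8634 N
1.02 kN × 1000 → 1020 N
Total: 44.4822 + 72.8634 + 1020 = 1137.35 N

1140 N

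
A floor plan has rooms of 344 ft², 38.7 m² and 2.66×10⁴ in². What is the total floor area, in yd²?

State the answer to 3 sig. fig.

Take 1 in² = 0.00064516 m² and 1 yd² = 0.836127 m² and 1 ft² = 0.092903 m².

105 yd²

344 ft² × 0.092903 → 31.9586 m²
38.7 m² (already m²)
2.66×10⁴ in² × 0.00064516 → 17.1613 m²
Combined: 31.9586 + 38.7 + 17.1613 = 87.8199 m²
In yd²: 87.8199 / 0.836127 = 105.032 yd²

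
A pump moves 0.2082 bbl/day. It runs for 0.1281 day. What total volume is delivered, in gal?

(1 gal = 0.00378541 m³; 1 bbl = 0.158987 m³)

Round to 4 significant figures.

1.120 gal

0.2082 bbl/day → 3.83115×10⁻⁷ m³/s
0.1281 day → 11067.8 s
V = Q × t = 3.83115×10⁻⁷ × 11067.8 = 0.00424024 m³
In gal: 0.00424024 / 0.00378541 = 1.12015 gal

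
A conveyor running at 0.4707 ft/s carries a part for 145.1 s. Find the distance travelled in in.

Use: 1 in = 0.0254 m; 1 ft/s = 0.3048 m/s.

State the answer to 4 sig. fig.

819.6 in

0.4707 ft/s × 0.3048 = 0.143469 m/s
d = v × t = 0.143469 m/s × 145.1 s = 20.8174 m
20.8174 m ÷ (0.0254 m/in) = 819.583 in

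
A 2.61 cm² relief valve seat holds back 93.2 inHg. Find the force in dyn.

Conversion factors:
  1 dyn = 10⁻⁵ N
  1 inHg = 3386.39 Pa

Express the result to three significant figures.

93.2 inHg × 3386.39 = 315612 Pa
2.61 cm² × 0.0001 = 2.61×10⁻⁴ m²
F = P × A = 315612 Pa × 2.61×10⁻⁴ m² = 82.3747 N
82.3747 N ÷ (10⁻⁵ N/dyn) = 8.23747×10⁶ dyn

8.24×10⁶ dyn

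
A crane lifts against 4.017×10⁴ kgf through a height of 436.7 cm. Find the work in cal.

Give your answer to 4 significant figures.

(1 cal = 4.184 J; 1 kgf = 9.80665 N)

4.017×10⁴ kgf × 9.80665 = 393933 N
436.7 cm × 0.01 = 4.367 m
W = F × d = 393933 N × 4.367 m = 1.72031×10⁶ J
1.72031×10⁶ J ÷ (4.184 J/cal) = 411164 cal

4.112×10⁵ cal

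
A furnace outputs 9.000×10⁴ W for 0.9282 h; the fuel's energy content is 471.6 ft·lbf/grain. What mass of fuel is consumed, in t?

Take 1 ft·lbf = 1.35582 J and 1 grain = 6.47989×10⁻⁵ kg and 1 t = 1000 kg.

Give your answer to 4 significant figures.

0.9282 h → 3341.52 s
E = P × t = 90000 × 3341.52 = 3.00737×10⁸ J
471.6 ft·lbf/grain → 9.86752×10⁶ J/kg
m = E / e_s = 3.00737×10⁸ / 9.86752×10⁶ = 30.4775 kg
In t: 30.4775 / 1000 = 0.0304775 t

0.03048 t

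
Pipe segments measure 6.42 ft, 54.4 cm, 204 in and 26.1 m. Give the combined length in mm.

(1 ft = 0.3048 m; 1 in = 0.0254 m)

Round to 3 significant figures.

6.42 ft × 0.3048 = 1.95682 m
54.4 cm × 0.01 = 0.544 m
204 in × 0.0254 = 5.1816 m
26.1 m (already m)
Sum: 1.95682 + 0.544 + 5.1816 + 26.1 = 33.7824 m
In mm: 33.7824 / 0.001 = 33782.4 mm

3.38×10⁴ mm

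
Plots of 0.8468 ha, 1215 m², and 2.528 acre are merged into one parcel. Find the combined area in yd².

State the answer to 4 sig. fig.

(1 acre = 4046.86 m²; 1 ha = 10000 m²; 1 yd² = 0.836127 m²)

2.382×10⁴ yd²

0.8468 ha × 10000 = 8468 m²
1215 m² (already m²)
2.528 acre × 4046.86 = 10230.5 m²
Combined: 8468 + 1215 + 10230.5 = 19913.5 m²
In yd²: 19913.5 / 0.836127 = 23816.4 yd²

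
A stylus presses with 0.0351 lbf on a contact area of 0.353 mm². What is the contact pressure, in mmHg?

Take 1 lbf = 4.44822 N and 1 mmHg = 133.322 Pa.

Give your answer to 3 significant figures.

3320 mmHg

0.0351 lbf × 4.44822 → 0.156133 N
0.353 mm² × 10⁻⁶ → 3.53×10⁻⁷ m²
P = F / A = 0.156133 N / 3.53×10⁻⁷ m² = 442303 Pa
442303 Pa ÷ (133.322 Pa/mmHg) = 3317.55 mmHg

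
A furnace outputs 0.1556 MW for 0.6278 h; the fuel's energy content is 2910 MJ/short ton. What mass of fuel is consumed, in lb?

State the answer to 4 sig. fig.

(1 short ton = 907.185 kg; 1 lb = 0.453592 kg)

0.1556 MW → 155600 W
0.6278 h → 2260.08 s
E = P × t = 155600 × 2260.08 = 3.51668×10⁸ J
2910 MJ/short ton → 3.20772×10⁶ J/kg
m = E / e_s = 3.51668×10⁸ / 3.20772×10⁶ = 109.632 kg
In lb: 109.632 / 0.453592 = 241.697 lb

241.7 lb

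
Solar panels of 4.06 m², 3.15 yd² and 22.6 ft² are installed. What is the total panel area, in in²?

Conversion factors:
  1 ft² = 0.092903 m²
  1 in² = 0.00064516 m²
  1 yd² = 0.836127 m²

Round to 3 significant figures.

4.06 m² (already m²)
3.15 yd² × 0.836127 → 2.6338 m²
22.6 ft² × 0.092903 → 2.09961 m²
Total: 4.06 + 2.6338 + 2.09961 = 8.79341 m²
In in²: 8.79341 / 0.00064516 = 13629.8 in²

1.36×10⁴ in²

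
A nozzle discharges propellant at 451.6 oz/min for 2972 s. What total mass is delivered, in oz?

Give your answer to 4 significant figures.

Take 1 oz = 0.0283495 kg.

2.237×10⁴ oz

451.6 oz/min → 0.213377 kg/s
m = ṁ × t = 0.213377 × 2972 = 634.156 kg
In oz: 634.156 / 0.0283495 = 22369.2 oz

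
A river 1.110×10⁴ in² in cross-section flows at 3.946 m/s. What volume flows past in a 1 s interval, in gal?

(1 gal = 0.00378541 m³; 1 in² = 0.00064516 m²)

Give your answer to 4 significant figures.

1.110×10⁴ in² × 0.00064516 = 7.16128 m²
V = v × A × t = 3.946 m/s × 7.16128 m² × 1 s = 28.2584 m³
28.2584 m³ ÷ (0.00378541 m³/gal) = 7465.08 gal

7465 gal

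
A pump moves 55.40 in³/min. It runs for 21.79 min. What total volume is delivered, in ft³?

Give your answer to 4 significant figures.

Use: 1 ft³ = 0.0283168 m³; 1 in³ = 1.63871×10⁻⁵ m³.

55.40 in³/min → 1.51308×10⁻⁵ m³/s
21.79 min → 1307.4 s
V = Q × t = 1.51308×10⁻⁵ × 1307.4 = 0.019782 m³
In ft³: 0.019782 / 0.0283168 = 0.698596 ft³

0.6986 ft³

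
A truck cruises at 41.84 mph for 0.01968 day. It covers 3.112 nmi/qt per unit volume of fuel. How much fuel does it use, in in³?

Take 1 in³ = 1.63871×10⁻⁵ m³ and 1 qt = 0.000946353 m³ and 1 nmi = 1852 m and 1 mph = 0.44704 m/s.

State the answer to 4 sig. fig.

41.84 mph → 18.7042 m/s
0.01968 day → 1700.35 s
d = v × t = 18.7042 × 1700.35 = 31803.7 m
3.112 nmi/qt → 6.09014×10⁶ m/m³
V = d / (distance per unit fuel) = 31803.7 / 6.09014×10⁶ = 0.00522216 m³
In in³: 0.00522216 / 1.63871×10⁻⁵ = 318.675 in³

318.7 in³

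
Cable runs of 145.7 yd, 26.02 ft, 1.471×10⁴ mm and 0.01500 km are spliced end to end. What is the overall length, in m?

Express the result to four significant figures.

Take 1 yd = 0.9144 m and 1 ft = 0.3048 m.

145.7 yd × 0.9144 = 133.228 m
26.02 ft × 0.3048 = 7.9309 m
1.471×10⁴ mm × 0.001 = 14.71 m
0.01500 km × 1000 = 15 m
Total: 133.228 + 7.9309 + 14.71 + 15 = 170.869 m

170.9 m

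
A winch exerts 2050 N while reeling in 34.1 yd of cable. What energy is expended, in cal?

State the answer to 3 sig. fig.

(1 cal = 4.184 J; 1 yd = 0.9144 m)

1.53×10⁴ cal

34.1 yd × 0.9144 → 31.181 m
W = F × d = 2050 N × 31.181 m = 63921 J
63921 J ÷ (4.184 J/cal) = 15277.5 cal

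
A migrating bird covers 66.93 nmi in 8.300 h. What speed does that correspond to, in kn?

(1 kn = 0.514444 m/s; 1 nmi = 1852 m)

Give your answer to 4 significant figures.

8.064 kn

66.93 nmi × 1852 = 123954 m
8.300 h × 3600 = 29880 s
v = d / t = 123954 m / 29880 s = 4.14839 m/s
4.14839 m/s ÷ (0.514444 m/s/kn) = 8.06383 kn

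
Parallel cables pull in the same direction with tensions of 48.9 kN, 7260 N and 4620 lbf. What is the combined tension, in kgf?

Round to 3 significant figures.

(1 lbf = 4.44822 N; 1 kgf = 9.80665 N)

7820 kgf

48.9 kN × 1000 → 48900 N
7260 N (already N)
4620 lbf × 4.44822 → 20550.8 N
Combined: 48900 + 7260 + 20550.8 = 76710.8 N
In kgf: 76710.8 / 9.80665 = 7822.32 kgf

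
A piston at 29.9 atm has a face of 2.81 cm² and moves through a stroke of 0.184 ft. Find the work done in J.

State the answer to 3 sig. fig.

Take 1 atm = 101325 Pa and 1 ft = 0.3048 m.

29.9 atm → 3.02962×10⁶ Pa
2.81 cm² → 2.81×10⁻⁴ m²
F = P × A = 3.02962×10⁶ × 2.81×10⁻⁴ = 851.323 N
0.184 ft → 0.0560832 m
W = F × d = 851.323 × 0.0560832 = 47.7449 J

47.7 J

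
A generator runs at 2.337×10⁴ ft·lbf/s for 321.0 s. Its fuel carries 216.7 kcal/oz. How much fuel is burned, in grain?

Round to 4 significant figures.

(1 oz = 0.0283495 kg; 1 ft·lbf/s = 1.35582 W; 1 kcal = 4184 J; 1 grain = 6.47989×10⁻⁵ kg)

2.337×10⁴ ft·lbf/s → 31685.5 W
E = P × t = 31685.5 × 321 = 1.0171×10⁷ J
216.7 kcal/oz → 3.1982×10⁷ J/kg
m = E / e_s = 1.0171×10⁷ / 3.1982×10⁷ = 0.318023 kg
In grain: 0.318023 / 6.47989×10⁻⁵ = 4907.85 grain

4908 grain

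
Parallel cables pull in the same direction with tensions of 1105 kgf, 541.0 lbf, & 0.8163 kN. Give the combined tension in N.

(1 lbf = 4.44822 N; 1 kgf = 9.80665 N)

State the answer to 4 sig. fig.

1105 kgf × 9.80665 → 10836.3 N
541.0 lbf × 4.44822 → 2406.49 N
0.8163 kN × 1000 → 816.3 N
Total: 10836.3 + 2406.49 + 816.3 = 14059.1 N

1.406×10⁴ N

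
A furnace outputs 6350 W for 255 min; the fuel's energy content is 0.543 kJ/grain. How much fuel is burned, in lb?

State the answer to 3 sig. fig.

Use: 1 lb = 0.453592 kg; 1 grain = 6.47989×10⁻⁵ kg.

255 min → 15300 s
E = P × t = 6350 × 15300 = 9.7155×10⁷ J
0.543 kJ/grain → 8.37977×10⁶ J/kg
m = E / e_s = 9.7155×10⁷ / 8.37977×10⁶ = 11.594 kg
In lb: 11.594 / 0.453592 = 25.5604 lb

25.6 lb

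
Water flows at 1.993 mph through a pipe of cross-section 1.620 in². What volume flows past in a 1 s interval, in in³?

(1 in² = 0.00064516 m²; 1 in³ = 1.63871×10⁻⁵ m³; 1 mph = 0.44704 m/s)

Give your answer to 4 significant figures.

56.82 in³

1.993 mph × 0.44704 → 0.890951 m/s
1.620 in² × 0.00064516 → 0.00104516 m²
V = v × A × t = 0.890951 m/s × 0.00104516 m² × 1 s = 9.31186×10⁻⁴ m³
9.31186×10⁻⁴ m³ ÷ (1.63871×10⁻⁵ m³/in³) = 56.8243 in³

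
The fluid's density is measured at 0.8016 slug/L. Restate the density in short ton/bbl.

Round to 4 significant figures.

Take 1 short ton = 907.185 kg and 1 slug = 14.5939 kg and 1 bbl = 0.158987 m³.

2.050 short ton/bbl

0.8016 slug/L × 14.5939 kg/slug ÷ 0.001 m³/L = 11698.5 kg/m³
11698.5 kg/m³ ÷ 907.185 kg/short ton × 0.158987 m³/bbl = 2.0502 short ton/bbl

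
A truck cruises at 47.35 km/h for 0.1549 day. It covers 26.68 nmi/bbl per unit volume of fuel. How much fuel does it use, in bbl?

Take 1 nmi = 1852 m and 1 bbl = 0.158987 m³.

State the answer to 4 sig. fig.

47.35 km/h → 13.1528 m/s
0.1549 day → 13383.4 s
d = v × t = 13.1528 × 13383.4 = 176029 m
26.68 nmi/bbl → 310789 m/m³
V = d / (distance per unit fuel) = 176029 / 310789 = 0.566394 m³
In bbl: 0.566394 / 0.158987 = 3.56252 bbl

3.563 bbl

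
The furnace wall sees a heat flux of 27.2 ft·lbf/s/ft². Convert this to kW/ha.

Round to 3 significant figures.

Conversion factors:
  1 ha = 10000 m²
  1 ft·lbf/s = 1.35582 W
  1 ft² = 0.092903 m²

3970 kW/ha

27.2 ft·lbf/s/ft² × 1.35582 W/ft·lbf/s ÷ 0.092903 m²/ft² = 396.955 W/m²
396.955 W/m² ÷ 1000 W/kW × 10000 m²/ha = 3969.55 kW/ha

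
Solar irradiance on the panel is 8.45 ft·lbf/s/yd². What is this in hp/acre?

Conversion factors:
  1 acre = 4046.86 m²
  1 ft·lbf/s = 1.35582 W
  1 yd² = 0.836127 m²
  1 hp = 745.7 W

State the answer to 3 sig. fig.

8.45 ft·lbf/s/yd² × 1.35582 W/ft·lbf/s ÷ 0.836127 m²/yd² = 13.7021 W/m²
13.7021 W/m² ÷ 745.7 W/hp × 4046.86 m²/acre = 74.3603 hp/acre

74.4 hp/acre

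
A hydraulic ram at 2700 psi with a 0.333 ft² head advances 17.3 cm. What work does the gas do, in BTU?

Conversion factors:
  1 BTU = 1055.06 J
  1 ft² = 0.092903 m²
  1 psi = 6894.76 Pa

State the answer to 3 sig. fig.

94.4 BTU

2700 psi → 1.86159×10⁷ Pa
0.333 ft² → 0.0309367 m²
F = P × A = 1.86159×10⁷ × 0.0309367 = 575915 N
17.3 cm → 0.173 m
W = F × d = 575915 × 0.173 = 99633.3 J
In BTU: 99633.3 / 1055.06 = 94.4338 BTU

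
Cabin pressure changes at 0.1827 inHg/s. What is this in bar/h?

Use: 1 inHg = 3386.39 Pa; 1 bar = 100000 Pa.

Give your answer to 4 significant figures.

22.27 bar/h

0.1827 inHg/s × 3386.39 Pa/inHg = 618.693 Pa/s
618.693 Pa/s ÷ 100000 Pa/bar × 3600 s/h = 22.2729 bar/h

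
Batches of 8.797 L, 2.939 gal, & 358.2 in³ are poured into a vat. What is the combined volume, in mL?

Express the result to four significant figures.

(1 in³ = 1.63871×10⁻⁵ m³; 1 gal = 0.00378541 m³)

2.579×10⁴ mL

8.797 L × 0.001 = 0.008797 m³
2.939 gal × 0.00378541 = 0.0111253 m³
358.2 in³ × 1.63871×10⁻⁵ = 0.00586986 m³
Sum: 0.008797 + 0.0111253 + 0.00586986 = 0.0257922 m³
In mL: 0.0257922 / 10⁻⁶ = 25792.2 mL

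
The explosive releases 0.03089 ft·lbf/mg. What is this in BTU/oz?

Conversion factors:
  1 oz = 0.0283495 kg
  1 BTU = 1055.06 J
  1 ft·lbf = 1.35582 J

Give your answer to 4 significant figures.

1.125 BTU/oz

0.03089 ft·lbf/mg × 1.35582 J/ft·lbf ÷ 10⁻⁶ kg/mg = 41881.3 J/kg
41881.3 J/kg ÷ 1055.06 J/BTU × 0.0283495 kg/oz = 1.12535 BTU/oz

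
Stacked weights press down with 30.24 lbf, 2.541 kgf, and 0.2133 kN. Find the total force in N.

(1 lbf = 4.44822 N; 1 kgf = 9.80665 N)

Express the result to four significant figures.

30.24 lbf × 4.44822 = 134.514 N
2.541 kgf × 9.80665 = 24.9187 N
0.2133 kN × 1000 = 213.3 N
Combined: 134.514 + 24.9187 + 213.3 = 372.733 N

372.7 N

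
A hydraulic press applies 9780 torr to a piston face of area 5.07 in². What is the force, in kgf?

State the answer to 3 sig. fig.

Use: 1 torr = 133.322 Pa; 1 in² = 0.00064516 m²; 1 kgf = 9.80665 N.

435 kgf

9780 torr × 133.322 = 1.30389×10⁶ Pa
5.07 in² × 0.00064516 = 0.00327096 m²
F = P × A = 1.30389×10⁶ Pa × 0.00327096 m² = 4264.97 N
4264.97 N ÷ (9.80665 N/kgf) = 434.906 kgf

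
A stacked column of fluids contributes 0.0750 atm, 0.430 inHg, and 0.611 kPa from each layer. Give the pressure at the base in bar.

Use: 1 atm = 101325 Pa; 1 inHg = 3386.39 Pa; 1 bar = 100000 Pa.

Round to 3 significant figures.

0.0967 bar

0.0750 atm × 101325 = 7599.38 Pa
0.430 inHg × 3386.39 = 1456.15 Pa
0.611 kPa × 1000 = 611 Pa
Total: 7599.38 + 1456.15 + 611 = 9666.53 Pa
In bar: 9666.53 / 100000 = 0.0966653 bar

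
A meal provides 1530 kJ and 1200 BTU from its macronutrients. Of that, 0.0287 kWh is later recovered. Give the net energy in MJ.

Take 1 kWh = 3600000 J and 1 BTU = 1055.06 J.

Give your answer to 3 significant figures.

1530 kJ × 1000 = 1.53×10⁶ J
1200 BTU × 1055.06 = 1.26607×10⁶ J
0.0287 kWh × 3600000 = 103320 J
Sum: 1.53×10⁶ + 1.26607×10⁶ − 103320 = 2.69275×10⁶ J
In MJ: 2.69275×10⁶ / 1000000 = 2.69275 MJ

2.69 MJ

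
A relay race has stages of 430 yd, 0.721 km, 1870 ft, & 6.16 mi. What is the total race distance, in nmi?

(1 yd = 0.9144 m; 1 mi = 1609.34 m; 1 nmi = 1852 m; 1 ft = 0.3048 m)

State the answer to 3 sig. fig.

430 yd × 0.9144 = 393.192 m
0.721 km × 1000 = 721 m
1870 ft × 0.3048 = 569.976 m
6.16 mi × 1609.34 = 9913.53 m
Total: 393.192 + 721 + 569.976 + 9913.53 = 11597.7 m
In nmi: 11597.7 / 1852 = 6.26226 nmi

6.26 nmi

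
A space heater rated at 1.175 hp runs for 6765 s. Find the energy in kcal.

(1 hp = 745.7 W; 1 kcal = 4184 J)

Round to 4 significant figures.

1417 kcal

1.175 hp × 745.7 = 876.198 W
E = P × t = 876.198 W × 6765 s = 5.92748×10⁶ J
5.92748×10⁶ J ÷ (4184 J/kcal) = 1416.7 kcal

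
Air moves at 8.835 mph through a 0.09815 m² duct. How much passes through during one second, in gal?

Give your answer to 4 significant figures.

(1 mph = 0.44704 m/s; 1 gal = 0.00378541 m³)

102.4 gal

8.835 mph × 0.44704 → 3.9496 m/s
V = v × A × t = 3.9496 m/s × 0.09815 m² × 1 s = 0.387653 m³
0.387653 m³ ÷ (0.00378541 m³/gal) = 102.407 gal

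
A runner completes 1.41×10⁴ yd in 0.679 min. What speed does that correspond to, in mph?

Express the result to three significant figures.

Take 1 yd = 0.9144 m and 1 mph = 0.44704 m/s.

1.41×10⁴ yd × 0.9144 → 12893 m
0.679 min × 60 → 40.74 s
v = d / t = 12893 m / 40.74 s = 316.47 m/s
316.47 m/s ÷ (0.44704 m/s/mph) = 707.923 mph

708 mph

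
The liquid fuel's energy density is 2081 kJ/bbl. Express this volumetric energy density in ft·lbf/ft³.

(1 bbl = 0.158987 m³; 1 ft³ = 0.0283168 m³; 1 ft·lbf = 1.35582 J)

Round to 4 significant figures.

2.734×10⁵ ft·lbf/ft³

2081 kJ/bbl × 1000 J/kJ ÷ 0.158987 m³/bbl = 1.30891×10⁷ J/m³
1.30891×10⁷ J/m³ ÷ 1.35582 J/ft·lbf × 0.0283168 m³/ft³ = 273371 ft·lbf/ft³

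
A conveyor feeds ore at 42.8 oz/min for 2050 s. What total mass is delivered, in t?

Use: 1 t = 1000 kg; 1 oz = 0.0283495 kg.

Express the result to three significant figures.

0.0415 t

42.8 oz/min → 0.0202226 kg/s
m = ṁ × t = 0.0202226 × 2050 = 41.4563 kg
In t: 41.4563 / 1000 = 0.0414563 t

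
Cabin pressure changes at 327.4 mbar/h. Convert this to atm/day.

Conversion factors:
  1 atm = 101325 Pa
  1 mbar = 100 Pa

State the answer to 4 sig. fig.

327.4 mbar/h × 100 Pa/mbar ÷ 3600 s/h = 9.09444 Pa/s
9.09444 Pa/s ÷ 101325 Pa/atm × 86400 s/day = 7.75484 atm/day

7.755 atm/day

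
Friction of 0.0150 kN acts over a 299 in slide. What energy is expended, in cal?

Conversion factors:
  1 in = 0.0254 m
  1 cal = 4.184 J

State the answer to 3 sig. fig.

0.0150 kN × 1000 = 15 N
299 in × 0.0254 = 7.5946 m
W = F × d = 15 N × 7.5946 m = 113.919 J
113.919 J ÷ (4.184 J/cal) = 27.2273 cal

27.2 cal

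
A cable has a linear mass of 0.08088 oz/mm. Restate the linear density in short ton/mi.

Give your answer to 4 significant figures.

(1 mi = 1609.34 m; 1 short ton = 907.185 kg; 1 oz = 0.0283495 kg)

4.068 short ton/mi

0.08088 oz/mm × 0.0283495 kg/oz ÷ 0.001 m/mm = 2.29291 kg/m
2.29291 kg/m ÷ 907.185 kg/short ton × 1609.34 m/mi = 4.06761 short ton/mi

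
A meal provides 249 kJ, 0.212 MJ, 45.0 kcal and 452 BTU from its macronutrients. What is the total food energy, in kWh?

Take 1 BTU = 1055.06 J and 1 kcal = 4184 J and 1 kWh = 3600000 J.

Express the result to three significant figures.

0.313 kWh

249 kJ × 1000 = 249000 J
0.212 MJ × 1000000 = 212000 J
45.0 kcal × 4184 = 188280 J
452 BTU × 1055.06 = 476887 J
Sum: 249000 + 212000 + 188280 + 476887 = 1.12617×10⁶ J
In kWh: 1.12617×10⁶ / 3600000 = 0.312825 kWh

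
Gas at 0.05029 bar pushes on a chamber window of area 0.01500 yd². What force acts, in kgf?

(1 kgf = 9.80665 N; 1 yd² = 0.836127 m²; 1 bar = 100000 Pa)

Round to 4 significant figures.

6.432 kgf

0.05029 bar × 100000 → 5029 Pa
0.01500 yd² × 0.836127 → 0.0125419 m²
F = P × A = 5029 Pa × 0.0125419 m² = 63.0732 N
63.0732 N ÷ (9.80665 N/kgf) = 6.43168 kgf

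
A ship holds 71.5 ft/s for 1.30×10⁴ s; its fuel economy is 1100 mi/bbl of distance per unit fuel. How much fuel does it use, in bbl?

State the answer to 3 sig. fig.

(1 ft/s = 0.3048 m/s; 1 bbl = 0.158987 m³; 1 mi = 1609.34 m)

0.160 bbl

71.5 ft/s → 21.7932 m/s
d = v × t = 21.7932 × 13000 = 283312 m
1100 mi/bbl → 1.11347×10⁷ m/m³
V = d / (distance per unit fuel) = 283312 / 1.11347×10⁷ = 0.0254441 m³
In bbl: 0.0254441 / 0.158987 = 0.160039 bbl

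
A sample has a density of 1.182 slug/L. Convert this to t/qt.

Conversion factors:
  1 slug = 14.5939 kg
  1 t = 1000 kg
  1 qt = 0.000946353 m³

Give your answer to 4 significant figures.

0.01632 t/qt

1.182 slug/L × 14.5939 kg/slug ÷ 0.001 m³/L = 17250 kg/m³
17250 kg/m³ ÷ 1000 kg/t × 0.000946353 m³/qt = 0.0163246 t/qt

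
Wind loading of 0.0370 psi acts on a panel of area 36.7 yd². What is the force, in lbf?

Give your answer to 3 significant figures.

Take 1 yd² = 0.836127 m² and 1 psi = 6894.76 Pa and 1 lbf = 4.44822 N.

1760 lbf

0.0370 psi × 6894.76 = 255.106 Pa
36.7 yd² × 0.836127 = 30.6859 m²
F = P × A = 255.106 Pa × 30.6859 m² = 7828.16 N
7828.16 N ÷ (4.44822 N/lbf) = 1759.84 lbf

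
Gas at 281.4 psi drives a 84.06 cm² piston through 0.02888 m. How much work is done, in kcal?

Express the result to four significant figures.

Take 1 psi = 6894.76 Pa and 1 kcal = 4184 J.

0.1126 kcal

281.4 psi → 1.94019×10⁶ Pa
84.06 cm² → 0.008406 m²
F = P × A = 1.94019×10⁶ × 0.008406 = 16309.2 N
W = F × d = 16309.2 × 0.02888 = 471.01 J
In kcal: 471.01 / 4184 = 0.112574 kcal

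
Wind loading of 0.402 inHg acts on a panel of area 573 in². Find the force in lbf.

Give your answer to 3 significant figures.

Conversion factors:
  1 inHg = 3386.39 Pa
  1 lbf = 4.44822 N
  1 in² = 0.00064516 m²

0.402 inHg × 3386.39 = 1361.33 Pa
573 in² × 0.00064516 = 0.369677 m²
F = P × A = 1361.33 Pa × 0.369677 m² = 503.252 N
503.252 N ÷ (4.44822 N/lbf) = 113.136 lbf

113 lbf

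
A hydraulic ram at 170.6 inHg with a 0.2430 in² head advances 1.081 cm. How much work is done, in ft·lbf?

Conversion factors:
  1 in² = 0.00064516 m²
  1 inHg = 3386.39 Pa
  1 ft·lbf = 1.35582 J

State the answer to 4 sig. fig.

0.7221 ft·lbf

170.6 inHg → 577718 Pa
0.2430 in² → 1.56774×10⁻⁴ m²
F = P × A = 577718 × 1.56774×10⁻⁴ = 90.5712 N
1.081 cm → 0.01081 m
W = F × d = 90.5712 × 0.01081 = 0.979075 J
In ft·lbf: 0.979075 / 1.35582 = 0.722128 ft·lbf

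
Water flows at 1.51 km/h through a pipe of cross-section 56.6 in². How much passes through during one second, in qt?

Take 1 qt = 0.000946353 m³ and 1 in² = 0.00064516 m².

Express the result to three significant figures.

16.2 qt

1.51 km/h × (1/3.6) = 0.419444 m/s
56.6 in² × 0.00064516 = 0.0365161 m²
V = v × A × t = 0.419444 m/s × 0.0365161 m² × 1 s = 0.0153165 m³
0.0153165 m³ ÷ (0.000946353 m³/qt) = 16.1848 qt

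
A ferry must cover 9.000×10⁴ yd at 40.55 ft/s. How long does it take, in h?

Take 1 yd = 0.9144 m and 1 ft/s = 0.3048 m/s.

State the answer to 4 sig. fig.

9.000×10⁴ yd × 0.9144 = 82296 m
40.55 ft/s × 0.3048 = 12.3596 m/s
t = d / v = 82296 m / 12.3596 m/s = 6658.47 s
6658.47 s ÷ (3600 s/h) = 1.84958 h

1.850 h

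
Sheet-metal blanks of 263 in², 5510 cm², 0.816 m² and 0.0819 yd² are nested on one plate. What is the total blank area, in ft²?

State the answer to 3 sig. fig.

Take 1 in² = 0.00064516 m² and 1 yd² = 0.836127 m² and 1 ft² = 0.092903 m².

263 in² × 0.00064516 → 0.169677 m²
5510 cm² × 0.0001 → 0.551 m²
0.816 m² (already m²)
0.0819 yd² × 0.836127 → 0.0684788 m²
Sum: 0.169677 + 0.551 + 0.816 + 0.0684788 = 1.60516 m²
In ft²: 1.60516 / 0.092903 = 17.2778 ft²

17.3 ft²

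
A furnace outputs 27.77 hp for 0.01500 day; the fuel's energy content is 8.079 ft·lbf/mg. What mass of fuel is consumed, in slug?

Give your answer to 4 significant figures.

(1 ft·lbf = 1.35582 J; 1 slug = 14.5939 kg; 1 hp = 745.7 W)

27.77 hp → 20708.1 W
0.01500 day → 1296 s
E = P × t = 20708.1 × 1296 = 2.68377×10⁷ J
8.079 ft·lbf/mg → 1.09537×10⁷ J/kg
m = E / e_s = 2.68377×10⁷ / 1.09537×10⁷ = 2.4501 kg
In slug: 2.4501 / 14.5939 = 0.167885 slug

0.1679 slug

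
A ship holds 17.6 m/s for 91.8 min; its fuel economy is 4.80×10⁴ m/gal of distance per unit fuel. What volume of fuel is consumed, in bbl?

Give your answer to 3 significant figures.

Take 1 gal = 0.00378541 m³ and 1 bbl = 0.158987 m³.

91.8 min → 5508 s
d = v × t = 17.6 × 5508 = 96940.8 m
4.80×10⁴ m/gal → 1.26803×10⁷ m/m³
V = d / (distance per unit fuel) = 96940.8 / 1.26803×10⁷ = 0.00764499 m³
In bbl: 0.00764499 / 0.158987 = 0.0480856 bbl

0.0481 bbl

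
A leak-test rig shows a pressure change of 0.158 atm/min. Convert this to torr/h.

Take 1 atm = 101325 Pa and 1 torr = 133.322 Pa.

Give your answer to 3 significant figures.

7200 torr/h

0.158 atm/min × 101325 Pa/atm ÷ 60 s/min = 266.822 Pa/s
266.822 Pa/s ÷ 133.322 Pa/torr × 3600 s/h = 7204.81 torr/h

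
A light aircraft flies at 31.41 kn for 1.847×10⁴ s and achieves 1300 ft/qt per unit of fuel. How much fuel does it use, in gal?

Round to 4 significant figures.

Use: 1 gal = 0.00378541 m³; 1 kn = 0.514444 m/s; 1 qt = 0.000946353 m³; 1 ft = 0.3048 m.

31.41 kn → 16.1587 m/s
d = v × t = 16.1587 × 18470 = 298451 m
1300 ft/qt → 418702 m/m³
V = d / (distance per unit fuel) = 298451 / 418702 = 0.712801 m³
In gal: 0.712801 / 0.00378541 = 188.302 gal

188.3 gal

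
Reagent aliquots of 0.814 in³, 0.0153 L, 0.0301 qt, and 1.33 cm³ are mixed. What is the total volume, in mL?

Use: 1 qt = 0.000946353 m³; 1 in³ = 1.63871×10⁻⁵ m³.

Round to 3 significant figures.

0.814 in³ × 1.63871×10⁻⁵ = 1.33391×10⁻⁵ m³
0.0153 L × 0.001 = 1.53×10⁻⁵ m³
0.0301 qt × 0.000946353 = 2.84852×10⁻⁵ m³
1.33 cm³ × 10⁻⁶ = 1.33×10⁻⁶ m³
Sum: 1.33391×10⁻⁵ + 1.53×10⁻⁵ + 2.84852×10⁻⁵ + 1.33×10⁻⁶ = 5.84543×10⁻⁵ m³
In mL: 5.84543×10⁻⁵ / 10⁻⁶ = 58.4543 mL

58.5 mL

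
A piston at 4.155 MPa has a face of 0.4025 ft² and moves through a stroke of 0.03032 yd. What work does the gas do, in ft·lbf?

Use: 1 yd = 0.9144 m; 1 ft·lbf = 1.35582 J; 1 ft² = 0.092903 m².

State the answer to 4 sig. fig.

4.155 MPa → 4.155×10⁶ Pa
0.4025 ft² → 0.0373935 m²
F = P × A = 4.155×10⁶ × 0.0373935 = 155370 N
0.03032 yd → 0.0277246 m
W = F × d = 155370 × 0.0277246 = 4307.57 J
In ft·lbf: 4307.57 / 1.35582 = 3177.1 ft·lbf

3177 ft·lbf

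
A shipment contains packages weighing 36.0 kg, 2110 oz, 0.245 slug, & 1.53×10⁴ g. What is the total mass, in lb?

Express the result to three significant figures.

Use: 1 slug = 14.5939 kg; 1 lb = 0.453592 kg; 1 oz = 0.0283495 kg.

36.0 kg (already kg)
2110 oz × 0.0283495 → 59.8174 kg
0.245 slug × 14.5939 → 3.57551 kg
1.53×10⁴ g × 0.001 → 15.3 kg
Sum: 36 + 59.8174 + 3.57551 + 15.3 = 114.693 kg
In lb: 114.693 / 0.453592 = 252.855 lb

253 lb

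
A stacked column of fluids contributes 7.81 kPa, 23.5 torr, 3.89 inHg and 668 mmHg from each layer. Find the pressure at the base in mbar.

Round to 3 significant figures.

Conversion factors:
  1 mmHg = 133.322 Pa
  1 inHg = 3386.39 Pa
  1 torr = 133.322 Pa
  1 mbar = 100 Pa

1130 mbar

7.81 kPa × 1000 = 7810 Pa
23.5 torr × 133.322 = 3133.07 Pa
3.89 inHg × 3386.39 = 13173.1 Pa
668 mmHg × 133.322 = 89059.1 Pa
Total: 7810 + 3133.07 + 13173.1 + 89059.1 = 113175 Pa
In mbar: 113175 / 100 = 1131.75 mbar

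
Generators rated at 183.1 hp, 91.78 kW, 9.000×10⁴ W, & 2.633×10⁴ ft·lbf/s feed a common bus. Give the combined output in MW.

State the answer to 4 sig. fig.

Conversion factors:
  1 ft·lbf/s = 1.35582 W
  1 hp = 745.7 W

0.3540 MW

183.1 hp × 745.7 = 136538 W
91.78 kW × 1000 = 91780 W
9.000×10⁴ W (already W)
2.633×10⁴ ft·lbf/s × 1.35582 = 35698.7 W
Combined: 136538 + 91780 + 90000 + 35698.7 = 354017 W
In MW: 354017 / 1000000 = 0.354017 MW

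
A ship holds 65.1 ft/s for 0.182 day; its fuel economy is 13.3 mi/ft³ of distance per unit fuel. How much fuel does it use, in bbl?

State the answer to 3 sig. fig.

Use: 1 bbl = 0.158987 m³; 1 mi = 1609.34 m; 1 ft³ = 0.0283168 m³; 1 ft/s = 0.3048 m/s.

65.1 ft/s → 19.8425 m/s
0.182 day → 15724.8 s
d = v × t = 19.8425 × 15724.8 = 312019 m
13.3 mi/ft³ → 755884 m/m³
V = d / (distance per unit fuel) = 312019 / 755884 = 0.412787 m³
In bbl: 0.412787 / 0.158987 = 2.59636 bbl

2.60 bbl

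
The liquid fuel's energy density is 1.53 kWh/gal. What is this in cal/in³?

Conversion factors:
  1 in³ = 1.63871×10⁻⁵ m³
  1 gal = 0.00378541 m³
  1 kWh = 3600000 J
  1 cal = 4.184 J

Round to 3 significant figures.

1.53 kWh/gal × 3600000 J/kWh ÷ 0.00378541 m³/gal = 1.45506×10⁹ J/m³
1.45506×10⁹ J/m³ ÷ 4.184 J/cal × 1.63871×10⁻⁵ m³/in³ = 5698.9 cal/in³

5700 cal/in³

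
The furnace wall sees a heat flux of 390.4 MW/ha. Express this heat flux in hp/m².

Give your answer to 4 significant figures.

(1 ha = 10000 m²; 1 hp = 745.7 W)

390.4 MW/ha × 1000000 W/MW ÷ 10000 m²/ha = 39040 W/m²
39040 W/m² ÷ 745.7 W/hp = 52.3535 hp/m²

52.35 hp/m²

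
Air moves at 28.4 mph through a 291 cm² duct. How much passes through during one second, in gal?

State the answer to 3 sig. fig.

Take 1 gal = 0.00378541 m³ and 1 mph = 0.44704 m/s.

28.4 mph × 0.44704 = 12.6959 m/s
291 cm² × 0.0001 = 0.0291 m²
V = v × A × t = 12.6959 m/s × 0.0291 m² × 1 s = 0.369451 m³
0.369451 m³ ÷ (0.00378541 m³/gal) = 97.5987 gal

97.6 gal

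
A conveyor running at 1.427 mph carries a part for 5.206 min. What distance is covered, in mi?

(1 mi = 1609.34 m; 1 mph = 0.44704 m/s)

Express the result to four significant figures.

1.427 mph × 0.44704 = 0.637926 m/s
5.206 min × 60 = 312.36 s
d = v × t = 0.637926 m/s × 312.36 s = 199.263 m
199.263 m ÷ (1609.34 m/mi) = 0.123817 mi

0.1238 mi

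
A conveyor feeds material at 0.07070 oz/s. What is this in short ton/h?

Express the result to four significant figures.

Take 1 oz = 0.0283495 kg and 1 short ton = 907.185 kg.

0.07070 oz/s × 0.0283495 kg/oz = 0.00200431 kg/s
0.00200431 kg/s ÷ 907.185 kg/short ton × 3600 s/h = 0.00795374 short ton/h

0.007954 short ton/h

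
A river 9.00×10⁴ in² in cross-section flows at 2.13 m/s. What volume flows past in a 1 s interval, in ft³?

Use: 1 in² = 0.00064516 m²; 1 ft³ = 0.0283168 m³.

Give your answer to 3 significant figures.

4370 ft³

9.00×10⁴ in² × 0.00064516 = 58.0644 m²
V = v × A × t = 2.13 m/s × 58.0644 m² × 1 s = 123.677 m³
123.677 m³ ÷ (0.0283168 m³/ft³) = 4367.62 ft³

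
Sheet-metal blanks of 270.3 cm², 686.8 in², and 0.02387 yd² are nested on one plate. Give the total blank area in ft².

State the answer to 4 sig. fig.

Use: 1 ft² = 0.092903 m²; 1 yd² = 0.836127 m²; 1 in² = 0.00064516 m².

5.275 ft²

270.3 cm² × 0.0001 → 0.02703 m²
686.8 in² × 0.00064516 → 0.443096 m²
0.02387 yd² × 0.836127 → 0.0199584 m²
Total: 0.02703 + 0.443096 + 0.0199584 = 0.490084 m²
In ft²: 0.490084 / 0.092903 = 5.27522 ft²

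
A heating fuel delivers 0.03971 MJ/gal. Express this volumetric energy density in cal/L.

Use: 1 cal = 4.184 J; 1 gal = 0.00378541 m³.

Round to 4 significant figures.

0.03971 MJ/gal × 1000000 J/MJ ÷ 0.00378541 m³/gal = 1.04903×10⁷ J/m³
1.04903×10⁷ J/m³ ÷ 4.184 J/cal × 0.001 m³/L = 2507.24 cal/L

2507 cal/L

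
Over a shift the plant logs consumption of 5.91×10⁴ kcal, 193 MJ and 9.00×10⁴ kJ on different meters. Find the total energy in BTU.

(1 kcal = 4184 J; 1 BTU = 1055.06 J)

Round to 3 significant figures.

5.91×10⁴ kcal × 4184 = 2.47274×10⁸ J
193 MJ × 1000000 = 1.93×10⁸ J
9.00×10⁴ kJ × 1000 = 9×10⁷ J
Sum: 2.47274×10⁸ + 1.93×10⁸ + 9×10⁷ = 5.30274×10⁸ J
In BTU: 5.30274×10⁸ / 1055.06 = 502601 BTU

5.03×10⁵ BTU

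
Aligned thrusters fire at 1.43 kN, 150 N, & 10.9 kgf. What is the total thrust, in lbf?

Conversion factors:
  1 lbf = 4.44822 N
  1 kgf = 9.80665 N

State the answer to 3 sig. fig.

1.43 kN × 1000 → 1430 N
150 N (already N)
10.9 kgf × 9.80665 → 106.892 N
Sum: 1430 + 150 + 106.892 = 1686.89 N
In lbf: 1686.89 / 4.44822 = 379.228 lbf

379 lbf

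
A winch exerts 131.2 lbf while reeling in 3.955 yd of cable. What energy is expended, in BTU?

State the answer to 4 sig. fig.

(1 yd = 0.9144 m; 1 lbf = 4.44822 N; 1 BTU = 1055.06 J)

131.2 lbf × 4.44822 → 583.606 N
3.955 yd × 0.9144 → 3.61645 m
W = F × d = 583.606 N × 3.61645 m = 2110.58 J
2110.58 J ÷ (1055.06 J/BTU) = 2.00044 BTU

2.000 BTU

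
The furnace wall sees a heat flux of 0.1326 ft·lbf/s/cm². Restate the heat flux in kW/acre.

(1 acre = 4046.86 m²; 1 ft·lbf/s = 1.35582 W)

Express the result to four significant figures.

7276 kW/acre

0.1326 ft·lbf/s/cm² × 1.35582 W/ft·lbf/s ÷ 0.0001 m²/cm² = 1797.82 W/m²
1797.82 W/m² ÷ 1000 W/kW × 4046.86 m²/acre = 7275.53 kW/acre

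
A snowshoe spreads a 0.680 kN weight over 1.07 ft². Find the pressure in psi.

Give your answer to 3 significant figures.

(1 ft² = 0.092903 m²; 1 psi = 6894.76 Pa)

0.992 psi

0.680 kN × 1000 = 680 N
1.07 ft² × 0.092903 = 0.0994062 m²
P = F / A = 680 N / 0.0994062 m² = 6840.62 Pa
6840.62 Pa ÷ (6894.76 Pa/psi) = 0.992148 psi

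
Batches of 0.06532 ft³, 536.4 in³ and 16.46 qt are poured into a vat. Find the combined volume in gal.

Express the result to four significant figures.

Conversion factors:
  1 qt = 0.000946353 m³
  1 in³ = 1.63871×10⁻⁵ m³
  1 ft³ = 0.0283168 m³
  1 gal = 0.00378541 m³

6.926 gal

0.06532 ft³ × 0.0283168 = 0.00184965 m³
536.4 in³ × 1.63871×10⁻⁵ = 0.00879004 m³
16.46 qt × 0.000946353 = 0.015577 m³
Sum: 0.00184965 + 0.00879004 + 0.015577 = 0.0262167 m³
In gal: 0.0262167 / 0.00378541 = 6.92572 gal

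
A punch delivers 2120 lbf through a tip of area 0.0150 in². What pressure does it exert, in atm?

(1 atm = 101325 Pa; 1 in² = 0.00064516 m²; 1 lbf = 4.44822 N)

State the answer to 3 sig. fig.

9620 atm

2120 lbf × 4.44822 = 9430.23 N
0.0150 in² × 0.00064516 = 9.6774×10⁻⁶ m²
P = F / A = 9430.23 N / 9.6774×10⁻⁶ m² = 9.74459×10⁸ Pa
9.74459×10⁸ Pa ÷ (101325 Pa/atm) = 9617.16 atm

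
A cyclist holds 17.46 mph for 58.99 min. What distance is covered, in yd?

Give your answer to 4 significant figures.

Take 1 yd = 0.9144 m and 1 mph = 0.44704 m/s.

17.46 mph × 0.44704 → 7.80532 m/s
58.99 min × 60 → 3539.4 s
d = v × t = 7.80532 m/s × 3539.4 s = 27626.1 m
27626.1 m ÷ (0.9144 m/yd) = 30212.3 yd

3.021×10⁴ yd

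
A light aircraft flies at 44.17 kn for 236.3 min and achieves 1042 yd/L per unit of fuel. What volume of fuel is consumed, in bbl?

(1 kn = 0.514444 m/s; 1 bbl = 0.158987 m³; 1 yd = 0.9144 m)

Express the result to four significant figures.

2.127 bbl

44.17 kn → 22.723 m/s
236.3 min → 14178 s
d = v × t = 22.723 × 14178 = 322167 m
1042 yd/L → 952805 m/m³
V = d / (distance per unit fuel) = 322167 / 952805 = 0.338125 m³
In bbl: 0.338125 / 0.158987 = 2.12675 bbl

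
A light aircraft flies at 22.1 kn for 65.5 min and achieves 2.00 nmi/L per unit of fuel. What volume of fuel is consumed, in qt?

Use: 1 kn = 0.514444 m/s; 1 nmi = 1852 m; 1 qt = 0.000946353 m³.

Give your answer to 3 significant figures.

12.7 qt

22.1 kn → 11.3692 m/s
65.5 min → 3930 s
d = v × t = 11.3692 × 3930 = 44681 m
2.00 nmi/L → 3.704×10⁶ m/m³
V = d / (distance per unit fuel) = 44681 / 3.704×10⁶ = 0.0120629 m³
In qt: 0.0120629 / 0.000946353 = 12.7467 qt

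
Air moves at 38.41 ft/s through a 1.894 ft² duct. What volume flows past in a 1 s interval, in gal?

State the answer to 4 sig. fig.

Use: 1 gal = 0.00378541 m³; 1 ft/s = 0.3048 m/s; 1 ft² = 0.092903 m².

38.41 ft/s × 0.3048 → 11.7074 m/s
1.894 ft² × 0.092903 → 0.175958 m²
V = v × A × t = 11.7074 m/s × 0.175958 m² × 1 s = 2.06001 m³
2.06001 m³ ÷ (0.00378541 m³/gal) = 544.197 gal

544.2 gal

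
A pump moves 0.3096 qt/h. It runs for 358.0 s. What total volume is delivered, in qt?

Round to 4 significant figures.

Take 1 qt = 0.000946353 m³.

0.3096 qt/h → 8.13864×10⁻⁸ m³/s
V = Q × t = 8.13864×10⁻⁸ × 358 = 2.91363×10⁻⁵ m³
In qt: 2.91363×10⁻⁵ / 0.000946353 = 0.030788 qt

0.03079 qt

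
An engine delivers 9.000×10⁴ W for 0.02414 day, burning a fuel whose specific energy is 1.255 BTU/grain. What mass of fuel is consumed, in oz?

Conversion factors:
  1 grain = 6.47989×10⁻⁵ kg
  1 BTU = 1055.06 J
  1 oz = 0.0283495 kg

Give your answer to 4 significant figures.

324.0 oz

0.02414 day → 2085.7 s
E = P × t = 90000 × 2085.7 = 1.87713×10⁸ J
1.255 BTU/grain → 2.0434×10⁷ J/kg
m = E / e_s = 1.87713×10⁸ / 2.0434×10⁷ = 9.18631 kg
In oz: 9.18631 / 0.0283495 = 324.038 oz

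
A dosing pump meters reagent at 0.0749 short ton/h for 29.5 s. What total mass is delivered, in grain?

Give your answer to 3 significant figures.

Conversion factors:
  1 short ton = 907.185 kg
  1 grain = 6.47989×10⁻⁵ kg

0.0749 short ton/h → 0.0188745 kg/s
m = ṁ × t = 0.0188745 × 29.5 = 0.556798 kg
In grain: 0.556798 / 6.47989×10⁻⁵ = 8592.71 grain

8590 grain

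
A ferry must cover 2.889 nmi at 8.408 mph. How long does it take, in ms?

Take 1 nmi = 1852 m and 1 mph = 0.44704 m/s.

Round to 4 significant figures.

1.423×10⁶ ms

2.889 nmi × 1852 = 5350.43 m
8.408 mph × 0.44704 = 3.75871 m/s
t = d / v = 5350.43 m / 3.75871 m/s = 1423.48 s
1423.48 s ÷ (0.001 s/ms) = 1.42348×10⁶ ms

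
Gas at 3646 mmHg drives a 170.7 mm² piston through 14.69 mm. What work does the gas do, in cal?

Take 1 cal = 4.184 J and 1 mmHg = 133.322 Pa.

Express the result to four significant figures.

0.2913 cal

3646 mmHg → 486092 Pa
170.7 mm² → 1.707×10⁻⁴ m²
F = P × A = 486092 × 1.707×10⁻⁴ = 82.9759 N
14.69 mm → 0.01469 m
W = F × d = 82.9759 × 0.01469 = 1.21892 J
In cal: 1.21892 / 4.184 = 0.291329 cal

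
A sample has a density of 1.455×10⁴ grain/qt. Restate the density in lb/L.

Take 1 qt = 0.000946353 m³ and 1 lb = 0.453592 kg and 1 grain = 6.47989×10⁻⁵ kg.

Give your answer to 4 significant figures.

2.196 lb/L

1.455×10⁴ grain/qt × 6.47989×10⁻⁵ kg/grain ÷ 0.000946353 m³/qt = 996.271 kg/m³
996.271 kg/m³ ÷ 0.453592 kg/lb × 0.001 m³/L = 2.1964 lb/L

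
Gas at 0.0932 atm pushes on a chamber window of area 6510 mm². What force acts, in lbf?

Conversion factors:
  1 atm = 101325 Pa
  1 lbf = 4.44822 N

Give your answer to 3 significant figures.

0.0932 atm × 101325 → 9443.49 Pa
6510 mm² × 10⁻⁶ → 0.00651 m²
F = P × A = 9443.49 Pa × 0.00651 m² = 61.4771 N
61.4771 N ÷ (4.44822 N/lbf) = 13.8206 lbf

13.8 lbf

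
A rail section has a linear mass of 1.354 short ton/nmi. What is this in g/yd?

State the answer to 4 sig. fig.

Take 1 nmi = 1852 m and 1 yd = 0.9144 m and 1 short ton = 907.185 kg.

1.354 short ton/nmi × 907.185 kg/short ton ÷ 1852 m/nmi = 0.663244 kg/m
0.663244 kg/m ÷ 0.001 kg/g × 0.9144 m/yd = 606.47 g/yd

606.5 g/yd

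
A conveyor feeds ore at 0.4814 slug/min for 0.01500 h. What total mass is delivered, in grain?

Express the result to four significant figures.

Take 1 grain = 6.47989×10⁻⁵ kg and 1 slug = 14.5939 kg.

0.4814 slug/min → 0.117092 kg/s
0.01500 h → 54 s
m = ṁ × t = 0.117092 × 54 = 6.32297 kg
In grain: 6.32297 / 6.47989×10⁻⁵ = 97578.4 grain

9.758×10⁴ grain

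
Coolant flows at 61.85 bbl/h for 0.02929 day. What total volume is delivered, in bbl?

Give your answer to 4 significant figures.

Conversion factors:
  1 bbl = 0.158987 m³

61.85 bbl/h → 0.00273148 m³/s
0.02929 day → 2530.66 s
V = Q × t = 0.00273148 × 2530.66 = 6.91245 m³
In bbl: 6.91245 / 0.158987 = 43.4781 bbl

43.48 bbl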